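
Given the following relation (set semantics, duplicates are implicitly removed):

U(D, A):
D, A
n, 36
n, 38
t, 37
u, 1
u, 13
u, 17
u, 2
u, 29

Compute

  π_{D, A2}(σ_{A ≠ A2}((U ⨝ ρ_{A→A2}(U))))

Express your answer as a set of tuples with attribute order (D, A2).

ρ[A→A2]: schema becomes (D, A2); tuples unchanged.
U ⋈ ρ_{A→A2}(U) (natural join on D): {(n, 36, 36), (n, 36, 38), (n, 38, 36), (n, 38, 38), (t, 37, 37), (u, 1, 1), (u, 1, 13), (u, 1, 17), (u, 1, 2), (u, 1, 29), (u, 13, 1), (u, 13, 13), (u, 13, 17), (u, 13, 2), (u, 13, 29), (u, 17, 1), (u, 17, 13), (u, 17, 17), (u, 17, 2), (u, 17, 29), (u, 2, 1), (u, 2, 13), (u, 2, 17), (u, 2, 2), (u, 2, 29), (u, 29, 1), (u, 29, 13), (u, 29, 17), (u, 29, 2), (u, 29, 29)}
Apply σ_{A ≠ A2}; surviving tuples: {(n, 36, 38), (n, 38, 36), (u, 1, 13), (u, 1, 17), (u, 1, 2), (u, 1, 29), (u, 13, 1), (u, 13, 17), (u, 13, 2), (u, 13, 29), (u, 17, 1), (u, 17, 13), (u, 17, 2), (u, 17, 29), (u, 2, 1), (u, 2, 13), (u, 2, 17), (u, 2, 29), (u, 29, 1), (u, 29, 13), (u, 29, 17), (u, 29, 2)}
π_{D, A2} gives {(n, 36), (n, 38), (u, 1), (u, 13), (u, 17), (u, 2), (u, 29)} (15 duplicate(s) eliminated).

{(n, 36), (n, 38), (u, 1), (u, 13), (u, 17), (u, 2), (u, 29)}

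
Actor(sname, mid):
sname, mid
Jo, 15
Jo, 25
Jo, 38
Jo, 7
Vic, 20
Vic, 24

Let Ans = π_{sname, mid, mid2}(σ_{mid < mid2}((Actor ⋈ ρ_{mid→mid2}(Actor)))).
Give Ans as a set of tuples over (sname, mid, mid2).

{(Jo, 15, 25), (Jo, 15, 38), (Jo, 25, 38), (Jo, 7, 15), (Jo, 7, 25), (Jo, 7, 38), (Vic, 20, 24)}

ρ[mid→mid2]: schema becomes (sname, mid2); tuples unchanged.
Actor ⋈ ρ_{mid→mid2}(Actor) (natural join on sname): {(Jo, 15, 15), (Jo, 15, 25), (Jo, 15, 38), (Jo, 15, 7), (Jo, 25, 15), (Jo, 25, 25), (Jo, 25, 38), (Jo, 25, 7), (Jo, 38, 15), (Jo, 38, 25), (Jo, 38, 38), (Jo, 38, 7), (Jo, 7, 15), (Jo, 7, 25), (Jo, 7, 38), (Jo, 7, 7), (Vic, 20, 20), (Vic, 20, 24), (Vic, 24, 20), (Vic, 24, 24)}
Selection mid < mid2: {(Jo, 15, 25), (Jo, 15, 38), (Jo, 25, 38), (Jo, 7, 15), (Jo, 7, 25), (Jo, 7, 38), (Vic, 20, 24)}
π[sname, mid, mid2]: project onto (sname, mid, mid2) → {(Jo, 15, 25), (Jo, 15, 38), (Jo, 25, 38), (Jo, 7, 15), (Jo, 7, 25), (Jo, 7, 38), (Vic, 20, 24)}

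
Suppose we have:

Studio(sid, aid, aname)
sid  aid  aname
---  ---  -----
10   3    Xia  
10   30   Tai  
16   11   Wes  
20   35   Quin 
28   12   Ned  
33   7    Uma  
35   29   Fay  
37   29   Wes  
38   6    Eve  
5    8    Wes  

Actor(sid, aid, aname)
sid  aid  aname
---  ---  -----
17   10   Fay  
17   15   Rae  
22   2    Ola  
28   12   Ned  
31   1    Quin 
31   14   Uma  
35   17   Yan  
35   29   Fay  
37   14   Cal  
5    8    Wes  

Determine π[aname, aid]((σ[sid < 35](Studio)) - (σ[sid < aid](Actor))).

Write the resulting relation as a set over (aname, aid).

{(Ned, 12), (Quin, 35), (Tai, 30), (Uma, 7), (Wes, 11), (Xia, 3)}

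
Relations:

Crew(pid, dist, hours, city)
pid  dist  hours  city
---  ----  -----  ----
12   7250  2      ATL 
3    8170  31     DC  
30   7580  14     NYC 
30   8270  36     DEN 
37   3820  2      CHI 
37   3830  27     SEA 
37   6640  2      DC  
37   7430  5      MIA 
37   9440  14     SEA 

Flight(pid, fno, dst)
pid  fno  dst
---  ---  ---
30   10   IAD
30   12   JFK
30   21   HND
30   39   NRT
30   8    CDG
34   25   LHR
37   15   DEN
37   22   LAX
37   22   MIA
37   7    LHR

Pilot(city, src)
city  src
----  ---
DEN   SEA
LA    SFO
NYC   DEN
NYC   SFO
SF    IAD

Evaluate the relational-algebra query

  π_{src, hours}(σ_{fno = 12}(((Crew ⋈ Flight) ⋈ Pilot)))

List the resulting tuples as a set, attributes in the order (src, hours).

{(DEN, 14), (SEA, 36), (SFO, 14)}

Joining Crew and Flight on pid yields {(30, 7580, 14, NYC, 10, IAD), (30, 7580, 14, NYC, 12, JFK), (30, 7580, 14, NYC, 21, HND), (30, 7580, 14, NYC, 39, NRT), (30, 7580, 14, NYC, 8, CDG), (30, 8270, 36, DEN, 10, IAD), (30, 8270, 36, DEN, 12, JFK), (30, 8270, 36, DEN, 21, HND), (30, 8270, 36, DEN, 39, NRT), (30, 8270, 36, DEN, 8, CDG), (37, 3820, 2, CHI, 15, DEN), (37, 3820, 2, CHI, 22, LAX), (37, 3820, 2, CHI, 22, MIA), (37, 3820, 2, CHI, 7, LHR), (37, 3830, 27, SEA, 15, DEN), (37, 3830, 27, SEA, 22, LAX), (37, 3830, 27, SEA, 22, MIA), (37, 3830, 27, SEA, 7, LHR), (37, 6640, 2, DC, 15, DEN), (37, 6640, 2, DC, 22, LAX), (37, 6640, 2, DC, 22, MIA), (37, 6640, 2, DC, 7, LHR), (37, 7430, 5, MIA, 15, DEN), (37, 7430, 5, MIA, 22, LAX), (37, 7430, 5, MIA, 22, MIA), (37, 7430, 5, MIA, 7, LHR), (37, 9440, 14, SEA, 15, DEN), (37, 9440, 14, SEA, 22, LAX), (37, 9440, 14, SEA, 22, MIA), (37, 9440, 14, SEA, 7, LHR)}.
Joining (Crew ⋈ Flight) and Pilot on city yields {(30, 7580, 14, NYC, 10, IAD, DEN), (30, 7580, 14, NYC, 10, IAD, SFO), (30, 7580, 14, NYC, 12, JFK, DEN), (30, 7580, 14, NYC, 12, JFK, SFO), (30, 7580, 14, NYC, 21, HND, DEN), (30, 7580, 14, NYC, 21, HND, SFO), (30, 7580, 14, NYC, 39, NRT, DEN), (30, 7580, 14, NYC, 39, NRT, SFO), (30, 7580, 14, NYC, 8, CDG, DEN), (30, 7580, 14, NYC, 8, CDG, SFO), (30, 8270, 36, DEN, 10, IAD, SEA), (30, 8270, 36, DEN, 12, JFK, SEA), (30, 8270, 36, DEN, 21, HND, SEA), (30, 8270, 36, DEN, 39, NRT, SEA), (30, 8270, 36, DEN, 8, CDG, SEA)}.
Apply σ_{fno = 12}; surviving tuples: {(30, 7580, 14, NYC, 12, JFK, DEN), (30, 7580, 14, NYC, 12, JFK, SFO), (30, 8270, 36, DEN, 12, JFK, SEA)}
π[src, hours]: project onto (src, hours) → {(DEN, 14), (SEA, 36), (SFO, 14)}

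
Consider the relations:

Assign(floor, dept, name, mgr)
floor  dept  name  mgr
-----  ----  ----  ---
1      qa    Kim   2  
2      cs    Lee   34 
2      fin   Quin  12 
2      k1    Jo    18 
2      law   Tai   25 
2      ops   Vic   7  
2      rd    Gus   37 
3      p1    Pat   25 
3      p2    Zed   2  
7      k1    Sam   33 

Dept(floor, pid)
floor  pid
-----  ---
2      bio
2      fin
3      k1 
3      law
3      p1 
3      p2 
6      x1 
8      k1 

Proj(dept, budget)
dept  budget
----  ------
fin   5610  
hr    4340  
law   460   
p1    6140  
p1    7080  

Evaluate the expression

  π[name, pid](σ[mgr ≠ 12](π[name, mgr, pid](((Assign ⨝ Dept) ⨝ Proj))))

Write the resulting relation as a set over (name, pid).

Natural join on floor: {(2, cs, Lee, 34, bio), (2, cs, Lee, 34, fin), (2, fin, Quin, 12, bio), (2, fin, Quin, 12, fin), (2, k1, Jo, 18, bio), (2, k1, Jo, 18, fin), (2, law, Tai, 25, bio), (2, law, Tai, 25, fin), (2, ops, Vic, 7, bio), (2, ops, Vic, 7, fin), (2, rd, Gus, 37, bio), (2, rd, Gus, 37, fin), (3, p1, Pat, 25, k1), (3, p1, Pat, 25, law), (3, p1, Pat, 25, p1), (3, p1, Pat, 25, p2), (3, p2, Zed, 2, k1), (3, p2, Zed, 2, law), (3, p2, Zed, 2, p1), (3, p2, Zed, 2, p2)}
Natural join on dept: {(2, fin, Quin, 12, bio, 5610), (2, fin, Quin, 12, fin, 5610), (2, law, Tai, 25, bio, 460), (2, law, Tai, 25, fin, 460), (3, p1, Pat, 25, k1, 6140), (3, p1, Pat, 25, k1, 7080), (3, p1, Pat, 25, law, 6140), (3, p1, Pat, 25, law, 7080), (3, p1, Pat, 25, p1, 6140), (3, p1, Pat, 25, p1, 7080), (3, p1, Pat, 25, p2, 6140), (3, p1, Pat, 25, p2, 7080)}
Keep only column(s) name, mgr, pid (4 duplicate(s) eliminated): {(Pat, 25, k1), (Pat, 25, law), (Pat, 25, p1), (Pat, 25, p2), (Quin, 12, bio), (Quin, 12, fin), (Tai, 25, bio), (Tai, 25, fin)}
σ[mgr ≠ 12]: keep tuples satisfying mgr ≠ 12 → {(Pat, 25, k1), (Pat, 25, law), (Pat, 25, p1), (Pat, 25, p2), (Tai, 25, bio), (Tai, 25, fin)}
Keep only column(s) name, pid: {(Pat, k1), (Pat, law), (Pat, p1), (Pat, p2), (Tai, bio), (Tai, fin)}

{(Pat, k1), (Pat, law), (Pat, p1), (Pat, p2), (Tai, bio), (Tai, fin)}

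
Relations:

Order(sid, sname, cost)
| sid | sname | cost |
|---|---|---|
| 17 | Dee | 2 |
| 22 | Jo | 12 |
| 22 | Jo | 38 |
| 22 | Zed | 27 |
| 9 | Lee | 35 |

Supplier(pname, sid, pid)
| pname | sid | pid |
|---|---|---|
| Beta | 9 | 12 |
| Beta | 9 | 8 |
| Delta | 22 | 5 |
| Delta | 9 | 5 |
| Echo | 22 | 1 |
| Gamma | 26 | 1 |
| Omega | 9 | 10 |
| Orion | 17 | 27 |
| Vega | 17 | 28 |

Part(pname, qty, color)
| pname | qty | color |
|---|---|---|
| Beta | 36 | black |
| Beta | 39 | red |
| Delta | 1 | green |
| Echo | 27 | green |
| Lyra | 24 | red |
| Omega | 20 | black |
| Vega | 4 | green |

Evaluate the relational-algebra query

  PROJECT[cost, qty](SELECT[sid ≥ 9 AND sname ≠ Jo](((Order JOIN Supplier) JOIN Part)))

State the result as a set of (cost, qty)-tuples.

Order ⋈ Supplier (natural join on sid): {(17, Dee, 2, Orion, 27), (17, Dee, 2, Vega, 28), (22, Jo, 12, Delta, 5), (22, Jo, 12, Echo, 1), (22, Jo, 38, Delta, 5), (22, Jo, 38, Echo, 1), (22, Zed, 27, Delta, 5), (22, Zed, 27, Echo, 1), (9, Lee, 35, Beta, 12), (9, Lee, 35, Beta, 8), (9, Lee, 35, Delta, 5), (9, Lee, 35, Omega, 10)}
(Order JOIN Supplier) ⋈ Part (natural join on pname): {(17, Dee, 2, Vega, 28, 4, green), (22, Jo, 12, Delta, 5, 1, green), (22, Jo, 12, Echo, 1, 27, green), (22, Jo, 38, Delta, 5, 1, green), (22, Jo, 38, Echo, 1, 27, green), (22, Zed, 27, Delta, 5, 1, green), (22, Zed, 27, Echo, 1, 27, green), (9, Lee, 35, Beta, 12, 36, black), (9, Lee, 35, Beta, 12, 39, red), (9, Lee, 35, Beta, 8, 36, black), (9, Lee, 35, Beta, 8, 39, red), (9, Lee, 35, Delta, 5, 1, green), (9, Lee, 35, Omega, 10, 20, black)}
Selection sid ≥ 9 AND sname ≠ Jo: {(17, Dee, 2, Vega, 28, 4, green), (22, Zed, 27, Delta, 5, 1, green), (22, Zed, 27, Echo, 1, 27, green), (9, Lee, 35, Beta, 12, 36, black), (9, Lee, 35, Beta, 12, 39, red), (9, Lee, 35, Beta, 8, 36, black), (9, Lee, 35, Beta, 8, 39, red), (9, Lee, 35, Delta, 5, 1, green), (9, Lee, 35, Omega, 10, 20, black)}
π_{cost, qty} gives {(2, 4), (27, 1), (27, 27), (35, 1), (35, 20), (35, 36), (35, 39)} (2 duplicate(s) eliminated).

{(2, 4), (27, 1), (27, 27), (35, 1), (35, 20), (35, 36), (35, 39)}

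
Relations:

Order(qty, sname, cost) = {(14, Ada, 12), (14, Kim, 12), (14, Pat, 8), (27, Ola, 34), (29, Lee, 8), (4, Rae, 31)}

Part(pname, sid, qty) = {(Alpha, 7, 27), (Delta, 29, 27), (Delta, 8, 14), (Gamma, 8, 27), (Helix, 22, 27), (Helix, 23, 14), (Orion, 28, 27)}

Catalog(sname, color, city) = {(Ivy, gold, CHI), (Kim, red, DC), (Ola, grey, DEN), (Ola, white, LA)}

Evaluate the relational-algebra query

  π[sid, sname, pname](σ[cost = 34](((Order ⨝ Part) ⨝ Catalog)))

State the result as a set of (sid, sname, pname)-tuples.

{(22, Ola, Helix), (28, Ola, Orion), (29, Ola, Delta), (7, Ola, Alpha), (8, Ola, Gamma)}

Joining Order and Part on qty yields {(14, Ada, 12, Delta, 8), (14, Ada, 12, Helix, 23), (14, Kim, 12, Delta, 8), (14, Kim, 12, Helix, 23), (14, Pat, 8, Delta, 8), (14, Pat, 8, Helix, 23), (27, Ola, 34, Alpha, 7), (27, Ola, 34, Delta, 29), (27, Ola, 34, Gamma, 8), (27, Ola, 34, Helix, 22), (27, Ola, 34, Orion, 28)}.
Joining (Order ⨝ Part) and Catalog on sname yields {(14, Kim, 12, Delta, 8, red, DC), (14, Kim, 12, Helix, 23, red, DC), (27, Ola, 34, Alpha, 7, grey, DEN), (27, Ola, 34, Alpha, 7, white, LA), (27, Ola, 34, Delta, 29, grey, DEN), (27, Ola, 34, Delta, 29, white, LA), (27, Ola, 34, Gamma, 8, grey, DEN), (27, Ola, 34, Gamma, 8, white, LA), (27, Ola, 34, Helix, 22, grey, DEN), (27, Ola, 34, Helix, 22, white, LA), (27, Ola, 34, Orion, 28, grey, DEN), (27, Ola, 34, Orion, 28, white, LA)}.
Filtering on cost = 34 leaves {(27, Ola, 34, Alpha, 7, grey, DEN), (27, Ola, 34, Alpha, 7, white, LA), (27, Ola, 34, Delta, 29, grey, DEN), (27, Ola, 34, Delta, 29, white, LA), (27, Ola, 34, Gamma, 8, grey, DEN), (27, Ola, 34, Gamma, 8, white, LA), (27, Ola, 34, Helix, 22, grey, DEN), (27, Ola, 34, Helix, 22, white, LA), (27, Ola, 34, Orion, 28, grey, DEN), (27, Ola, 34, Orion, 28, white, LA)}.
Projecting to sid, sname, pname (5 duplicate(s) eliminated): {(22, Ola, Helix), (28, Ola, Orion), (29, Ola, Delta), (7, Ola, Alpha), (8, Ola, Gamma)}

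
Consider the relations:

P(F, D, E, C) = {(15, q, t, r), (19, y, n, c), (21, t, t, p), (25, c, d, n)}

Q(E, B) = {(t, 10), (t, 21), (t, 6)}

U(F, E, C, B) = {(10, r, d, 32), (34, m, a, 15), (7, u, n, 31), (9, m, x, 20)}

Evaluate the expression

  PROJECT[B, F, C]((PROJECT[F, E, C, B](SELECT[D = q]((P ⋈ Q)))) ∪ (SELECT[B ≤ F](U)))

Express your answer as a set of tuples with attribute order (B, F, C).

Natural join on E: {(15, q, t, r, 10), (15, q, t, r, 21), (15, q, t, r, 6), (21, t, t, p, 10), (21, t, t, p, 21), (21, t, t, p, 6)}
σ[D = q]: keep tuples satisfying D = q → {(15, q, t, r, 10), (15, q, t, r, 21), (15, q, t, r, 6)}
π_{F, E, C, B} gives {(15, t, r, 10), (15, t, r, 21), (15, t, r, 6)}.
σ[B ≤ F]: keep tuples satisfying B ≤ F → {(34, m, a, 15)}
Taking the union: {(15, t, r, 10), (15, t, r, 21), (15, t, r, 6), (34, m, a, 15)}
π_{B, F, C} gives {(10, 15, r), (15, 34, a), (21, 15, r), (6, 15, r)}.

{(10, 15, r), (15, 34, a), (21, 15, r), (6, 15, r)}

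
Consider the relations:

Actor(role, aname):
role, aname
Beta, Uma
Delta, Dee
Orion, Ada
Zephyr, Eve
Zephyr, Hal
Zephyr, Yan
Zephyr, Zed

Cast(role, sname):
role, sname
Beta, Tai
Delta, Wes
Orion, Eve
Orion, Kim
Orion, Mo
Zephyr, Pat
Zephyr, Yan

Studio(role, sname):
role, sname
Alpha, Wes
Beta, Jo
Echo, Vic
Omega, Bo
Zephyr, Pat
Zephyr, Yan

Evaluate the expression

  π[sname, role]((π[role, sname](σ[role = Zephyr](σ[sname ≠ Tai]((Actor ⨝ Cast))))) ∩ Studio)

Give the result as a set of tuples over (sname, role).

{(Pat, Zephyr), (Yan, Zephyr)}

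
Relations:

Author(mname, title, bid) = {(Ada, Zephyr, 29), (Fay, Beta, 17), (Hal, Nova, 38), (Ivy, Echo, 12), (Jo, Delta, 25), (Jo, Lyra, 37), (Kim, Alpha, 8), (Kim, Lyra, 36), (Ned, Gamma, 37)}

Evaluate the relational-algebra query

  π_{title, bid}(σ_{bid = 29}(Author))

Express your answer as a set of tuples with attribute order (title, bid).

σ[bid = 29]: keep tuples satisfying bid = 29 → {(Ada, Zephyr, 29)}
π[title, bid]: project onto (title, bid) → {(Zephyr, 29)}

{(Zephyr, 29)}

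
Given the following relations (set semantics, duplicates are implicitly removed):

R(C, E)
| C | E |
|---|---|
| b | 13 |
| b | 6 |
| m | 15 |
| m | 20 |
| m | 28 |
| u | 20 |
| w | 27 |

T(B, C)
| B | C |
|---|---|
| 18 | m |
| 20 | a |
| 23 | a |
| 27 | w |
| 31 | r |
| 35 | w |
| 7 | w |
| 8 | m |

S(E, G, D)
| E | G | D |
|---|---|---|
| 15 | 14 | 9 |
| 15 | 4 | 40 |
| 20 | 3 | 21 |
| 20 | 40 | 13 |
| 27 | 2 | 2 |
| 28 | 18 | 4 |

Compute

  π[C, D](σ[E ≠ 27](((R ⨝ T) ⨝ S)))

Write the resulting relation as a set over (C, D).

{(m, 13), (m, 21), (m, 4), (m, 40), (m, 9)}

Joining R and T on C yields {(m, 15, 18), (m, 15, 8), (m, 20, 18), (m, 20, 8), (m, 28, 18), (m, 28, 8), (w, 27, 27), (w, 27, 35), (w, 27, 7)}.
Joining (R ⨝ T) and S on E yields {(m, 15, 18, 14, 9), (m, 15, 18, 4, 40), (m, 15, 8, 14, 9), (m, 15, 8, 4, 40), (m, 20, 18, 3, 21), (m, 20, 18, 40, 13), (m, 20, 8, 3, 21), (m, 20, 8, 40, 13), (m, 28, 18, 18, 4), (m, 28, 8, 18, 4), (w, 27, 27, 2, 2), (w, 27, 35, 2, 2), (w, 27, 7, 2, 2)}.
Filtering on E ≠ 27 leaves {(m, 15, 18, 14, 9), (m, 15, 18, 4, 40), (m, 15, 8, 14, 9), (m, 15, 8, 4, 40), (m, 20, 18, 3, 21), (m, 20, 18, 40, 13), (m, 20, 8, 3, 21), (m, 20, 8, 40, 13), (m, 28, 18, 18, 4), (m, 28, 8, 18, 4)}.
π[C, D]: project onto (C, D) (5 duplicate(s) eliminated) → {(m, 13), (m, 21), (m, 4), (m, 40), (m, 9)}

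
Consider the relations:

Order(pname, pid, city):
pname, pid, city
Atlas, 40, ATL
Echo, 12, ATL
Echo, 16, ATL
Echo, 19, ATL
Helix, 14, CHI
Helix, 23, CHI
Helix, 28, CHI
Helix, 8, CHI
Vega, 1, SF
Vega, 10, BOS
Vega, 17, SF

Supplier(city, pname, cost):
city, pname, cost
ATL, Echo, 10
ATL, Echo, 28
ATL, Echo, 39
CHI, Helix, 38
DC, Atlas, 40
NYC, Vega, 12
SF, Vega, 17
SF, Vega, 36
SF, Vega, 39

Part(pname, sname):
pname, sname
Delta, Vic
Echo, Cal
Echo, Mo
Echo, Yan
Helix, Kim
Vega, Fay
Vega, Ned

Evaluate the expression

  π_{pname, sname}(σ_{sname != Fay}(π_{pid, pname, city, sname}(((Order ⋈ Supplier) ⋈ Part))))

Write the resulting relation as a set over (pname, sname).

Joining Order and Supplier on pname, city yields {(Echo, 12, ATL, 10), (Echo, 12, ATL, 28), (Echo, 12, ATL, 39), (Echo, 16, ATL, 10), (Echo, 16, ATL, 28), (Echo, 16, ATL, 39), (Echo, 19, ATL, 10), (Echo, 19, ATL, 28), (Echo, 19, ATL, 39), (Helix, 14, CHI, 38), (Helix, 23, CHI, 38), (Helix, 28, CHI, 38), (Helix, 8, CHI, 38), (Vega, 1, SF, 17), (Vega, 1, SF, 36), (Vega, 1, SF, 39), (Vega, 17, SF, 17), (Vega, 17, SF, 36), (Vega, 17, SF, 39)}.
Joining (Order ⋈ Supplier) and Part on pname yields {(Echo, 12, ATL, 10, Cal), (Echo, 12, ATL, 10, Mo), (Echo, 12, ATL, 10, Yan), (Echo, 12, ATL, 28, Cal), (Echo, 12, ATL, 28, Mo), (Echo, 12, ATL, 28, Yan), (Echo, 12, ATL, 39, Cal), (Echo, 12, ATL, 39, Mo), (Echo, 12, ATL, 39, Yan), (Echo, 16, ATL, 10, Cal), (Echo, 16, ATL, 10, Mo), (Echo, 16, ATL, 10, Yan), (Echo, 16, ATL, 28, Cal), (Echo, 16, ATL, 28, Mo), (Echo, 16, ATL, 28, Yan), (Echo, 16, ATL, 39, Cal), (Echo, 16, ATL, 39, Mo), (Echo, 16, ATL, 39, Yan), (Echo, 19, ATL, 10, Cal), (Echo, 19, ATL, 10, Mo), (Echo, 19, ATL, 10, Yan), (Echo, 19, ATL, 28, Cal), (Echo, 19, ATL, 28, Mo), (Echo, 19, ATL, 28, Yan), (Echo, 19, ATL, 39, Cal), (Echo, 19, ATL, 39, Mo), (Echo, 19, ATL, 39, Yan), (Helix, 14, CHI, 38, Kim), (Helix, 23, CHI, 38, Kim), (Helix, 28, CHI, 38, Kim), (Helix, 8, CHI, 38, Kim), (Vega, 1, SF, 17, Fay), (Vega, 1, SF, 17, Ned), (Vega, 1, SF, 36, Fay), (Vega, 1, SF, 36, Ned), (Vega, 1, SF, 39, Fay), (Vega, 1, SF, 39, Ned), (Vega, 17, SF, 17, Fay), (Vega, 17, SF, 17, Ned), (Vega, 17, SF, 36, Fay), (Vega, 17, SF, 36, Ned), (Vega, 17, SF, 39, Fay), (Vega, 17, SF, 39, Ned)}.
Keep only column(s) pid, pname, city, sname (26 duplicate(s) eliminated): {(1, Vega, SF, Fay), (1, Vega, SF, Ned), (12, Echo, ATL, Cal), (12, Echo, ATL, Mo), (12, Echo, ATL, Yan), (14, Helix, CHI, Kim), (16, Echo, ATL, Cal), (16, Echo, ATL, Mo), (16, Echo, ATL, Yan), (17, Vega, SF, Fay), (17, Vega, SF, Ned), (19, Echo, ATL, Cal), (19, Echo, ATL, Mo), (19, Echo, ATL, Yan), (23, Helix, CHI, Kim), (28, Helix, CHI, Kim), (8, Helix, CHI, Kim)}
Filtering on sname != Fay leaves {(1, Vega, SF, Ned), (12, Echo, ATL, Cal), (12, Echo, ATL, Mo), (12, Echo, ATL, Yan), (14, Helix, CHI, Kim), (16, Echo, ATL, Cal), (16, Echo, ATL, Mo), (16, Echo, ATL, Yan), (17, Vega, SF, Ned), (19, Echo, ATL, Cal), (19, Echo, ATL, Mo), (19, Echo, ATL, Yan), (23, Helix, CHI, Kim), (28, Helix, CHI, Kim), (8, Helix, CHI, Kim)}.
Keep only column(s) pname, sname (10 duplicate(s) eliminated): {(Echo, Cal), (Echo, Mo), (Echo, Yan), (Helix, Kim), (Vega, Ned)}

{(Echo, Cal), (Echo, Mo), (Echo, Yan), (Helix, Kim), (Vega, Ned)}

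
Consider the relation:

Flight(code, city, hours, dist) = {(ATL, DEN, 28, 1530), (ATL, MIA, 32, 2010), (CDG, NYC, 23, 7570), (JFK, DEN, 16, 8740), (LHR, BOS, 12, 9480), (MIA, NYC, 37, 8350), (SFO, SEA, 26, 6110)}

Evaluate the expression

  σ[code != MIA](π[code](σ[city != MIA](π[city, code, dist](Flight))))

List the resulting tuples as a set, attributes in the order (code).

{ATL, CDG, JFK, LHR, SFO}

π_{city, code, dist} gives {(BOS, LHR, 9480), (DEN, ATL, 1530), (DEN, JFK, 8740), (MIA, ATL, 2010), (NYC, CDG, 7570), (NYC, MIA, 8350), (SEA, SFO, 6110)}.
Filtering on city != MIA leaves {(BOS, LHR, 9480), (DEN, ATL, 1530), (DEN, JFK, 8740), (NYC, CDG, 7570), (NYC, MIA, 8350), (SEA, SFO, 6110)}.
π_{code} gives {ATL, CDG, JFK, LHR, MIA, SFO}.
Filtering on code != MIA leaves {ATL, CDG, JFK, LHR, SFO}.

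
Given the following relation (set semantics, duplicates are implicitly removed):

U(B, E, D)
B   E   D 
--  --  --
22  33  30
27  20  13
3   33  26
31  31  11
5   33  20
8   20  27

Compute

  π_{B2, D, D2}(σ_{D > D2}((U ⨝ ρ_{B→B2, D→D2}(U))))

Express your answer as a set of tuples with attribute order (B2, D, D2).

{(27, 27, 13), (3, 30, 26), (5, 26, 20), (5, 30, 20)}

ρ[B→B2, D→D2]: schema becomes (B2, E, D2); tuples unchanged.
Joining U and ρ_{B→B2, D→D2}(U) on E yields {(22, 33, 30, 22, 30), (22, 33, 30, 3, 26), (22, 33, 30, 5, 20), (27, 20, 13, 27, 13), (27, 20, 13, 8, 27), (3, 33, 26, 22, 30), (3, 33, 26, 3, 26), (3, 33, 26, 5, 20), (31, 31, 11, 31, 11), (5, 33, 20, 22, 30), (5, 33, 20, 3, 26), (5, 33, 20, 5, 20), (8, 20, 27, 27, 13), (8, 20, 27, 8, 27)}.
Filtering on D > D2 leaves {(22, 33, 30, 3, 26), (22, 33, 30, 5, 20), (3, 33, 26, 5, 20), (8, 20, 27, 27, 13)}.
π_{B2, D, D2} gives {(27, 27, 13), (3, 30, 26), (5, 26, 20), (5, 30, 20)}.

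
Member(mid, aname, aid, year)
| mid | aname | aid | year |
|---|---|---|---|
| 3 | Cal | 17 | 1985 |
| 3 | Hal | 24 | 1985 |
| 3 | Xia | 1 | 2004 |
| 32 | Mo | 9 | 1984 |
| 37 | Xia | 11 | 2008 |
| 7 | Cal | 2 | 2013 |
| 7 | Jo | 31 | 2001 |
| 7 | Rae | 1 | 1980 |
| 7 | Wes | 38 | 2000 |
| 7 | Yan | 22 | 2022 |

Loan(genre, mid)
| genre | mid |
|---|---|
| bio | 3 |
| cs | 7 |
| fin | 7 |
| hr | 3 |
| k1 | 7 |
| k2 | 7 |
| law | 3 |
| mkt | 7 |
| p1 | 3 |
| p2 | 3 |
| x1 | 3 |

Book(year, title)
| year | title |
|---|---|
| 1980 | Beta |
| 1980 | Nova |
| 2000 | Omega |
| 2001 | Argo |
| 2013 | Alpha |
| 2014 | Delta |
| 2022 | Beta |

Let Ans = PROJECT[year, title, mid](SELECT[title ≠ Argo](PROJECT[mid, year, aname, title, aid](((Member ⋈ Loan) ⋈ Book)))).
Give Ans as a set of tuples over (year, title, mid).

{(1980, Beta, 7), (1980, Nova, 7), (2000, Omega, 7), (2013, Alpha, 7), (2022, Beta, 7)}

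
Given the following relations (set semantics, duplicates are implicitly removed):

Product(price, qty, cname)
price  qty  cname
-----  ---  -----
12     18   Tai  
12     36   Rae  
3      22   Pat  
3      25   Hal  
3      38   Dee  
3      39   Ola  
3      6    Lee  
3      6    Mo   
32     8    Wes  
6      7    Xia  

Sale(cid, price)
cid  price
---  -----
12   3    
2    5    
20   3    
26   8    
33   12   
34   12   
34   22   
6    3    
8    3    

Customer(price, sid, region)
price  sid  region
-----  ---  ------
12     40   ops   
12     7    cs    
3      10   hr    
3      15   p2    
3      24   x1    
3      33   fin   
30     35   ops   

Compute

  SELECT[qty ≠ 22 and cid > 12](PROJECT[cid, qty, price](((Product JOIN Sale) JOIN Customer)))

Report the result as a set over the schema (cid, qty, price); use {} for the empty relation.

{(20, 25, 3), (20, 38, 3), (20, 39, 3), (20, 6, 3), (33, 18, 12), (33, 36, 12), (34, 18, 12), (34, 36, 12)}

Product ⋈ Sale (natural join on price): {(12, 18, Tai, 33), (12, 18, Tai, 34), (12, 36, Rae, 33), (12, 36, Rae, 34), (3, 22, Pat, 12), (3, 22, Pat, 20), (3, 22, Pat, 6), (3, 22, Pat, 8), (3, 25, Hal, 12), (3, 25, Hal, 20), (3, 25, Hal, 6), (3, 25, Hal, 8), (3, 38, Dee, 12), (3, 38, Dee, 20), (3, 38, Dee, 6), (3, 38, Dee, 8), (3, 39, Ola, 12), (3, 39, Ola, 20), (3, 39, Ola, 6), (3, 39, Ola, 8), (3, 6, Lee, 12), (3, 6, Lee, 20), (3, 6, Lee, 6), (3, 6, Lee, 8), (3, 6, Mo, 12), (3, 6, Mo, 20), (3, 6, Mo, 6), (3, 6, Mo, 8)}
(Product JOIN Sale) ⋈ Customer (natural join on price): {(12, 18, Tai, 33, 40, ops), (12, 18, Tai, 33, 7, cs), (12, 18, Tai, 34, 40, ops), (12, 18, Tai, 34, 7, cs), (12, 36, Rae, 33, 40, ops), (12, 36, Rae, 33, 7, cs), (12, 36, Rae, 34, 40, ops), (12, 36, Rae, 34, 7, cs), (3, 22, Pat, 12, 10, hr), (3, 22, Pat, 12, 15, p2), (3, 22, Pat, 12, 24, x1), (3, 22, Pat, 12, 33, fin), (3, 22, Pat, 20, 10, hr), (3, 22, Pat, 20, 15, p2), (3, 22, Pat, 20, 24, x1), (3, 22, Pat, 20, 33, fin), (3, 22, Pat, 6, 10, hr), (3, 22, Pat, 6, 15, p2), (3, 22, Pat, 6, 24, x1), (3, 22, Pat, 6, 33, fin), (3, 22, Pat, 8, 10, hr), (3, 22, Pat, 8, 15, p2), (3, 22, Pat, 8, 24, x1), (3, 22, Pat, 8, 33, fin), (3, 25, Hal, 12, 10, hr), (3, 25, Hal, 12, 15, p2), (3, 25, Hal, 12, 24, x1), (3, 25, Hal, 12, 33, fin), (3, 25, Hal, 20, 10, hr), (3, 25, Hal, 20, 15, p2), (3, 25, Hal, 20, 24, x1), (3, 25, Hal, 20, 33, fin), (3, 25, Hal, 6, 10, hr), (3, 25, Hal, 6, 15, p2), (3, 25, Hal, 6, 24, x1), (3, 25, Hal, 6, 33, fin), (3, 25, Hal, 8, 10, hr), (3, 25, Hal, 8, 15, p2), (3, 25, Hal, 8, 24, x1), (3, 25, Hal, 8, 33, fin), (3, 38, Dee, 12, 10, hr), (3, 38, Dee, 12, 15, p2), (3, 38, Dee, 12, 24, x1), (3, 38, Dee, 12, 33, fin), (3, 38, Dee, 20, 10, hr), (3, 38, Dee, 20, 15, p2), (3, 38, Dee, 20, 24, x1), (3, 38, Dee, 20, 33, fin), (3, 38, Dee, 6, 10, hr), (3, 38, Dee, 6, 15, p2), (3, 38, Dee, 6, 24, x1), (3, 38, Dee, 6, 33, fin), (3, 38, Dee, 8, 10, hr), (3, 38, Dee, 8, 15, p2), (3, 38, Dee, 8, 24, x1), (3, 38, Dee, 8, 33, fin), (3, 39, Ola, 12, 10, hr), (3, 39, Ola, 12, 15, p2), (3, 39, Ola, 12, 24, x1), (3, 39, Ola, 12, 33, fin), (3, 39, Ola, 20, 10, hr), (3, 39, Ola, 20, 15, p2), (3, 39, Ola, 20, 24, x1), (3, 39, Ola, 20, 33, fin), (3, 39, Ola, 6, 10, hr), (3, 39, Ola, 6, 15, p2), (3, 39, Ola, 6, 24, x1), (3, 39, Ola, 6, 33, fin), (3, 39, Ola, 8, 10, hr), (3, 39, Ola, 8, 15, p2), (3, 39, Ola, 8, 24, x1), (3, 39, Ola, 8, 33, fin), (3, 6, Lee, 12, 10, hr), (3, 6, Lee, 12, 15, p2), (3, 6, Lee, 12, 24, x1), (3, 6, Lee, 12, 33, fin), (3, 6, Lee, 20, 10, hr), (3, 6, Lee, 20, 15, p2), (3, 6, Lee, 20, 24, x1), (3, 6, Lee, 20, 33, fin), (3, 6, Lee, 6, 10, hr), (3, 6, Lee, 6, 15, p2), (3, 6, Lee, 6, 24, x1), (3, 6, Lee, 6, 33, fin), (3, 6, Lee, 8, 10, hr), (3, 6, Lee, 8, 15, p2), (3, 6, Lee, 8, 24, x1), (3, 6, Lee, 8, 33, fin), (3, 6, Mo, 12, 10, hr), (3, 6, Mo, 12, 15, p2), (3, 6, Mo, 12, 24, x1), (3, 6, Mo, 12, 33, fin), (3, 6, Mo, 20, 10, hr), (3, 6, Mo, 20, 15, p2), (3, 6, Mo, 20, 24, x1), (3, 6, Mo, 20, 33, fin), (3, 6, Mo, 6, 10, hr), (3, 6, Mo, 6, 15, p2), (3, 6, Mo, 6, 24, x1), (3, 6, Mo, 6, 33, fin), (3, 6, Mo, 8, 10, hr), (3, 6, Mo, 8, 15, p2), (3, 6, Mo, 8, 24, x1), (3, 6, Mo, 8, 33, fin)}
Projecting to cid, qty, price (80 duplicate(s) eliminated): {(12, 22, 3), (12, 25, 3), (12, 38, 3), (12, 39, 3), (12, 6, 3), (20, 22, 3), (20, 25, 3), (20, 38, 3), (20, 39, 3), (20, 6, 3), (33, 18, 12), (33, 36, 12), (34, 18, 12), (34, 36, 12), (6, 22, 3), (6, 25, 3), (6, 38, 3), (6, 39, 3), (6, 6, 3), (8, 22, 3), (8, 25, 3), (8, 38, 3), (8, 39, 3), (8, 6, 3)}
Apply σ_{qty ≠ 22 and cid > 12}; surviving tuples: {(20, 25, 3), (20, 38, 3), (20, 39, 3), (20, 6, 3), (33, 18, 12), (33, 36, 12), (34, 18, 12), (34, 36, 12)}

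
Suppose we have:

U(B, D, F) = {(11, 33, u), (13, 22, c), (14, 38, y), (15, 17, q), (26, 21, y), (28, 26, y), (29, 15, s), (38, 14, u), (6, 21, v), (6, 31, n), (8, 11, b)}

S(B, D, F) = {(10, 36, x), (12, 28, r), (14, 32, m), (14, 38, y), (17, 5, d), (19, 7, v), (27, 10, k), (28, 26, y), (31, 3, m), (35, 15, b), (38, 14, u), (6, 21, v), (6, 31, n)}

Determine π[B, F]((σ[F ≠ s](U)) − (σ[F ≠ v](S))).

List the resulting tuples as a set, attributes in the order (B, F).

Apply σ_{F ≠ s}; surviving tuples: {(11, 33, u), (13, 22, c), (14, 38, y), (15, 17, q), (26, 21, y), (28, 26, y), (38, 14, u), (6, 21, v), (6, 31, n), (8, 11, b)}
Apply σ_{F ≠ v}; surviving tuples: {(10, 36, x), (12, 28, r), (14, 32, m), (14, 38, y), (17, 5, d), (27, 10, k), (28, 26, y), (31, 3, m), (35, 15, b), (38, 14, u), (6, 31, n)}
Set difference of the two operands is {(11, 33, u), (13, 22, c), (15, 17, q), (26, 21, y), (6, 21, v), (8, 11, b)}.
π[B, F]: project onto (B, F) → {(11, u), (13, c), (15, q), (26, y), (6, v), (8, b)}

{(11, u), (13, c), (15, q), (26, y), (6, v), (8, b)}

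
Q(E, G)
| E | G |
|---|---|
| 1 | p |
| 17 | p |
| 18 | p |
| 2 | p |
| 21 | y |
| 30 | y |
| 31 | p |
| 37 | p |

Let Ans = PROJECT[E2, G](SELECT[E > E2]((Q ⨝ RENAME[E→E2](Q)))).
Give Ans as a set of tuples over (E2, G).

{(1, p), (17, p), (18, p), (2, p), (21, y), (31, p)}

ρ[E→E2]: schema becomes (E2, G); tuples unchanged.
Natural join on G: {(1, p, 1), (1, p, 17), (1, p, 18), (1, p, 2), (1, p, 31), (1, p, 37), (17, p, 1), (17, p, 17), (17, p, 18), (17, p, 2), (17, p, 31), (17, p, 37), (18, p, 1), (18, p, 17), (18, p, 18), (18, p, 2), (18, p, 31), (18, p, 37), (2, p, 1), (2, p, 17), (2, p, 18), (2, p, 2), (2, p, 31), (2, p, 37), (21, y, 21), (21, y, 30), (30, y, 21), (30, y, 30), (31, p, 1), (31, p, 17), (31, p, 18), (31, p, 2), (31, p, 31), (31, p, 37), (37, p, 1), (37, p, 17), (37, p, 18), (37, p, 2), (37, p, 31), (37, p, 37)}
Filtering on E > E2 leaves {(17, p, 1), (17, p, 2), (18, p, 1), (18, p, 17), (18, p, 2), (2, p, 1), (30, y, 21), (31, p, 1), (31, p, 17), (31, p, 18), (31, p, 2), (37, p, 1), (37, p, 17), (37, p, 18), (37, p, 2), (37, p, 31)}.
Projecting to E2, G (10 duplicate(s) eliminated): {(1, p), (17, p), (18, p), (2, p), (21, y), (31, p)}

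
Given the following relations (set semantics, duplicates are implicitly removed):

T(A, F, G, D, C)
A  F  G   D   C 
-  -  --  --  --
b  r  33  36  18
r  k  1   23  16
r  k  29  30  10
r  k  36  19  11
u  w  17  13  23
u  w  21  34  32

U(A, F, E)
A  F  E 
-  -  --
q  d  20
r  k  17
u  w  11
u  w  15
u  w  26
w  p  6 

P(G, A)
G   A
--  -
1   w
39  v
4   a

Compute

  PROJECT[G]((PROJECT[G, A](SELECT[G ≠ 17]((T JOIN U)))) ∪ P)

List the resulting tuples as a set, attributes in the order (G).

{1, 21, 29, 36, 39, 4}

Natural join on A, F: {(r, k, 1, 23, 16, 17), (r, k, 29, 30, 10, 17), (r, k, 36, 19, 11, 17), (u, w, 17, 13, 23, 11), (u, w, 17, 13, 23, 15), (u, w, 17, 13, 23, 26), (u, w, 21, 34, 32, 11), (u, w, 21, 34, 32, 15), (u, w, 21, 34, 32, 26)}
Selection G ≠ 17: {(r, k, 1, 23, 16, 17), (r, k, 29, 30, 10, 17), (r, k, 36, 19, 11, 17), (u, w, 21, 34, 32, 11), (u, w, 21, 34, 32, 15), (u, w, 21, 34, 32, 26)}
π_{G, A} gives {(1, r), (21, u), (29, r), (36, r)} (2 duplicate(s) eliminated).
Taking the union: {(1, r), (1, w), (21, u), (29, r), (36, r), (39, v), (4, a)}
π_{G} gives {1, 21, 29, 36, 39, 4} (1 duplicate(s) eliminated).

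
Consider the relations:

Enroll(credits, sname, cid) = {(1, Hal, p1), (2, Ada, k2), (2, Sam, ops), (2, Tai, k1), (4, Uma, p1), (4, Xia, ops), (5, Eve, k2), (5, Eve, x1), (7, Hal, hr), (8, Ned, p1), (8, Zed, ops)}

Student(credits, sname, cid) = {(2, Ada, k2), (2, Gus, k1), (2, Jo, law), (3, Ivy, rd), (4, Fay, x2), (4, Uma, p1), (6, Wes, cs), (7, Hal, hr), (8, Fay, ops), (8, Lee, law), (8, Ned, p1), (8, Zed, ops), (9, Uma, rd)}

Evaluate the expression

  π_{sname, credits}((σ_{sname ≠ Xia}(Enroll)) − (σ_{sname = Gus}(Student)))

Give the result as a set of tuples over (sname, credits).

Selection sname ≠ Xia: {(1, Hal, p1), (2, Ada, k2), (2, Sam, ops), (2, Tai, k1), (4, Uma, p1), (5, Eve, k2), (5, Eve, x1), (7, Hal, hr), (8, Ned, p1), (8, Zed, ops)}
Selection sname = Gus: {(2, Gus, k1)}
Set difference of the two operands is {(1, Hal, p1), (2, Ada, k2), (2, Sam, ops), (2, Tai, k1), (4, Uma, p1), (5, Eve, k2), (5, Eve, x1), (7, Hal, hr), (8, Ned, p1), (8, Zed, ops)}.
π[sname, credits]: project onto (sname, credits) (1 duplicate(s) eliminated) → {(Ada, 2), (Eve, 5), (Hal, 1), (Hal, 7), (Ned, 8), (Sam, 2), (Tai, 2), (Uma, 4), (Zed, 8)}

{(Ada, 2), (Eve, 5), (Hal, 1), (Hal, 7), (Ned, 8), (Sam, 2), (Tai, 2), (Uma, 4), (Zed, 8)}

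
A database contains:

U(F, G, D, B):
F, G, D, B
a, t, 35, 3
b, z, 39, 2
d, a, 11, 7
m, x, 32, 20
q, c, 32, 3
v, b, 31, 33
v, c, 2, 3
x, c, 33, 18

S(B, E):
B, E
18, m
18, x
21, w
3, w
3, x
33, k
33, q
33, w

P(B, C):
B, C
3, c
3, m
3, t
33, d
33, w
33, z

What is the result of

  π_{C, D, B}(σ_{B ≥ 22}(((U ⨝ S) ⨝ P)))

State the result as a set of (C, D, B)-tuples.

{(d, 31, 33), (w, 31, 33), (z, 31, 33)}

Joining U and S on B yields {(a, t, 35, 3, w), (a, t, 35, 3, x), (q, c, 32, 3, w), (q, c, 32, 3, x), (v, b, 31, 33, k), (v, b, 31, 33, q), (v, b, 31, 33, w), (v, c, 2, 3, w), (v, c, 2, 3, x), (x, c, 33, 18, m), (x, c, 33, 18, x)}.
Joining (U ⨝ S) and P on B yields {(a, t, 35, 3, w, c), (a, t, 35, 3, w, m), (a, t, 35, 3, w, t), (a, t, 35, 3, x, c), (a, t, 35, 3, x, m), (a, t, 35, 3, x, t), (q, c, 32, 3, w, c), (q, c, 32, 3, w, m), (q, c, 32, 3, w, t), (q, c, 32, 3, x, c), (q, c, 32, 3, x, m), (q, c, 32, 3, x, t), (v, b, 31, 33, k, d), (v, b, 31, 33, k, w), (v, b, 31, 33, k, z), (v, b, 31, 33, q, d), (v, b, 31, 33, q, w), (v, b, 31, 33, q, z), (v, b, 31, 33, w, d), (v, b, 31, 33, w, w), (v, b, 31, 33, w, z), (v, c, 2, 3, w, c), (v, c, 2, 3, w, m), (v, c, 2, 3, w, t), (v, c, 2, 3, x, c), (v, c, 2, 3, x, m), (v, c, 2, 3, x, t)}.
Selection B ≥ 22: {(v, b, 31, 33, k, d), (v, b, 31, 33, k, w), (v, b, 31, 33, k, z), (v, b, 31, 33, q, d), (v, b, 31, 33, q, w), (v, b, 31, 33, q, z), (v, b, 31, 33, w, d), (v, b, 31, 33, w, w), (v, b, 31, 33, w, z)}
Keep only column(s) C, D, B (6 duplicate(s) eliminated): {(d, 31, 33), (w, 31, 33), (z, 31, 33)}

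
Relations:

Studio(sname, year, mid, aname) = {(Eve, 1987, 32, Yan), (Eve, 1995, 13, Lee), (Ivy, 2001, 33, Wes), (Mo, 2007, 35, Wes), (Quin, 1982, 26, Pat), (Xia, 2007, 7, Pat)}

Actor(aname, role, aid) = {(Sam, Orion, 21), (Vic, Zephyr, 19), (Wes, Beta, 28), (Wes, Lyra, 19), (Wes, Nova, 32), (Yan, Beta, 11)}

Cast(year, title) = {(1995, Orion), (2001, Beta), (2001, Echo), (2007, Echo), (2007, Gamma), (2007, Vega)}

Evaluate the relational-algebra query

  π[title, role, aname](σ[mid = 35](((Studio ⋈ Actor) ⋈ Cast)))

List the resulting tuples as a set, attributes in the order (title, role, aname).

{(Echo, Beta, Wes), (Echo, Lyra, Wes), (Echo, Nova, Wes), (Gamma, Beta, Wes), (Gamma, Lyra, Wes), (Gamma, Nova, Wes), (Vega, Beta, Wes), (Vega, Lyra, Wes), (Vega, Nova, Wes)}

Natural join on aname: {(Eve, 1987, 32, Yan, Beta, 11), (Ivy, 2001, 33, Wes, Beta, 28), (Ivy, 2001, 33, Wes, Lyra, 19), (Ivy, 2001, 33, Wes, Nova, 32), (Mo, 2007, 35, Wes, Beta, 28), (Mo, 2007, 35, Wes, Lyra, 19), (Mo, 2007, 35, Wes, Nova, 32)}
Natural join on year: {(Ivy, 2001, 33, Wes, Beta, 28, Beta), (Ivy, 2001, 33, Wes, Beta, 28, Echo), (Ivy, 2001, 33, Wes, Lyra, 19, Beta), (Ivy, 2001, 33, Wes, Lyra, 19, Echo), (Ivy, 2001, 33, Wes, Nova, 32, Beta), (Ivy, 2001, 33, Wes, Nova, 32, Echo), (Mo, 2007, 35, Wes, Beta, 28, Echo), (Mo, 2007, 35, Wes, Beta, 28, Gamma), (Mo, 2007, 35, Wes, Beta, 28, Vega), (Mo, 2007, 35, Wes, Lyra, 19, Echo), (Mo, 2007, 35, Wes, Lyra, 19, Gamma), (Mo, 2007, 35, Wes, Lyra, 19, Vega), (Mo, 2007, 35, Wes, Nova, 32, Echo), (Mo, 2007, 35, Wes, Nova, 32, Gamma), (Mo, 2007, 35, Wes, Nova, 32, Vega)}
Apply σ_{mid = 35}; surviving tuples: {(Mo, 2007, 35, Wes, Beta, 28, Echo), (Mo, 2007, 35, Wes, Beta, 28, Gamma), (Mo, 2007, 35, Wes, Beta, 28, Vega), (Mo, 2007, 35, Wes, Lyra, 19, Echo), (Mo, 2007, 35, Wes, Lyra, 19, Gamma), (Mo, 2007, 35, Wes, Lyra, 19, Vega), (Mo, 2007, 35, Wes, Nova, 32, Echo), (Mo, 2007, 35, Wes, Nova, 32, Gamma), (Mo, 2007, 35, Wes, Nova, 32, Vega)}
π_{title, role, aname} gives {(Echo, Beta, Wes), (Echo, Lyra, Wes), (Echo, Nova, Wes), (Gamma, Beta, Wes), (Gamma, Lyra, Wes), (Gamma, Nova, Wes), (Vega, Beta, Wes), (Vega, Lyra, Wes), (Vega, Nova, Wes)}.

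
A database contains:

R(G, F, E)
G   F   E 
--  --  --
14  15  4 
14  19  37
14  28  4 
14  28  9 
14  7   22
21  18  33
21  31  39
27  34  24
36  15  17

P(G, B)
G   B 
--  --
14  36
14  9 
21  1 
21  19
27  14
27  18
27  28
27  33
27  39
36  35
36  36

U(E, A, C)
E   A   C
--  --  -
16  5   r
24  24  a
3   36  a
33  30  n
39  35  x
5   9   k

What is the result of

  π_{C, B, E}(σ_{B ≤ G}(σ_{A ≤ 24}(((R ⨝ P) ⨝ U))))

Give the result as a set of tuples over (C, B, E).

R ⋈ P (natural join on G): {(14, 15, 4, 36), (14, 15, 4, 9), (14, 19, 37, 36), (14, 19, 37, 9), (14, 28, 4, 36), (14, 28, 4, 9), (14, 28, 9, 36), (14, 28, 9, 9), (14, 7, 22, 36), (14, 7, 22, 9), (21, 18, 33, 1), (21, 18, 33, 19), (21, 31, 39, 1), (21, 31, 39, 19), (27, 34, 24, 14), (27, 34, 24, 18), (27, 34, 24, 28), (27, 34, 24, 33), (27, 34, 24, 39), (36, 15, 17, 35), (36, 15, 17, 36)}
(R ⨝ P) ⋈ U (natural join on E): {(21, 18, 33, 1, 30, n), (21, 18, 33, 19, 30, n), (21, 31, 39, 1, 35, x), (21, 31, 39, 19, 35, x), (27, 34, 24, 14, 24, a), (27, 34, 24, 18, 24, a), (27, 34, 24, 28, 24, a), (27, 34, 24, 33, 24, a), (27, 34, 24, 39, 24, a)}
Selection A ≤ 24: {(27, 34, 24, 14, 24, a), (27, 34, 24, 18, 24, a), (27, 34, 24, 28, 24, a), (27, 34, 24, 33, 24, a), (27, 34, 24, 39, 24, a)}
Selection B ≤ G: {(27, 34, 24, 14, 24, a), (27, 34, 24, 18, 24, a)}
π[C, B, E]: project onto (C, B, E) → {(a, 14, 24), (a, 18, 24)}

{(a, 14, 24), (a, 18, 24)}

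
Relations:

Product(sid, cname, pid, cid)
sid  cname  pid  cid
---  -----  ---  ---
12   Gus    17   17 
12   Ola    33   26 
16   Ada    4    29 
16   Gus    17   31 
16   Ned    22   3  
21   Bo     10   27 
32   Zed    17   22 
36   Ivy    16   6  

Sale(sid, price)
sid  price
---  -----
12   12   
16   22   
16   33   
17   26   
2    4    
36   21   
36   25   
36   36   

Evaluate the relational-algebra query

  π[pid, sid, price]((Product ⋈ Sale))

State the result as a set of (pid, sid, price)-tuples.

{(16, 36, 21), (16, 36, 25), (16, 36, 36), (17, 12, 12), (17, 16, 22), (17, 16, 33), (22, 16, 22), (22, 16, 33), (33, 12, 12), (4, 16, 22), (4, 16, 33)}

Product ⋈ Sale (natural join on sid): {(12, Gus, 17, 17, 12), (12, Ola, 33, 26, 12), (16, Ada, 4, 29, 22), (16, Ada, 4, 29, 33), (16, Gus, 17, 31, 22), (16, Gus, 17, 31, 33), (16, Ned, 22, 3, 22), (16, Ned, 22, 3, 33), (36, Ivy, 16, 6, 21), (36, Ivy, 16, 6, 25), (36, Ivy, 16, 6, 36)}
Keep only column(s) pid, sid, price: {(16, 36, 21), (16, 36, 25), (16, 36, 36), (17, 12, 12), (17, 16, 22), (17, 16, 33), (22, 16, 22), (22, 16, 33), (33, 12, 12), (4, 16, 22), (4, 16, 33)}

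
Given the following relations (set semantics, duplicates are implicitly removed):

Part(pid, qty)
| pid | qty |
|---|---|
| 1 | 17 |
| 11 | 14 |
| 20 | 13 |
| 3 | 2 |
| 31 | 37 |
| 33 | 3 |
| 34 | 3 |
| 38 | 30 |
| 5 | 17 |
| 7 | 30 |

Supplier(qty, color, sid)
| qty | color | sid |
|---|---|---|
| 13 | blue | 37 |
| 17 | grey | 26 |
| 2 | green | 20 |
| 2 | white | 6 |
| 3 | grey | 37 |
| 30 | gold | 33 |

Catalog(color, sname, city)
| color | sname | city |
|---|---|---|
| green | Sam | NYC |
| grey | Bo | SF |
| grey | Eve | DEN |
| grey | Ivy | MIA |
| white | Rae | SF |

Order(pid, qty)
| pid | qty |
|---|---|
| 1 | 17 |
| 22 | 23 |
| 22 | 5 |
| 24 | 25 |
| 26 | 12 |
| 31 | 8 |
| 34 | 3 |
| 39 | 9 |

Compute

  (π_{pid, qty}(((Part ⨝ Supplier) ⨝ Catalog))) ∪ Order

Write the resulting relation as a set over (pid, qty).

{(1, 17), (22, 23), (22, 5), (24, 25), (26, 12), (3, 2), (31, 8), (33, 3), (34, 3), (39, 9), (5, 17)}

Part ⋈ Supplier (natural join on qty): {(1, 17, grey, 26), (20, 13, blue, 37), (3, 2, green, 20), (3, 2, white, 6), (33, 3, grey, 37), (34, 3, grey, 37), (38, 30, gold, 33), (5, 17, grey, 26), (7, 30, gold, 33)}
(Part ⨝ Supplier) ⋈ Catalog (natural join on color): {(1, 17, grey, 26, Bo, SF), (1, 17, grey, 26, Eve, DEN), (1, 17, grey, 26, Ivy, MIA), (3, 2, green, 20, Sam, NYC), (3, 2, white, 6, Rae, SF), (33, 3, grey, 37, Bo, SF), (33, 3, grey, 37, Eve, DEN), (33, 3, grey, 37, Ivy, MIA), (34, 3, grey, 37, Bo, SF), (34, 3, grey, 37, Eve, DEN), (34, 3, grey, 37, Ivy, MIA), (5, 17, grey, 26, Bo, SF), (5, 17, grey, 26, Eve, DEN), (5, 17, grey, 26, Ivy, MIA)}
π_{pid, qty} gives {(1, 17), (3, 2), (33, 3), (34, 3), (5, 17)} (9 duplicate(s) eliminated).
Taking the union: {(1, 17), (22, 23), (22, 5), (24, 25), (26, 12), (3, 2), (31, 8), (33, 3), (34, 3), (39, 9), (5, 17)}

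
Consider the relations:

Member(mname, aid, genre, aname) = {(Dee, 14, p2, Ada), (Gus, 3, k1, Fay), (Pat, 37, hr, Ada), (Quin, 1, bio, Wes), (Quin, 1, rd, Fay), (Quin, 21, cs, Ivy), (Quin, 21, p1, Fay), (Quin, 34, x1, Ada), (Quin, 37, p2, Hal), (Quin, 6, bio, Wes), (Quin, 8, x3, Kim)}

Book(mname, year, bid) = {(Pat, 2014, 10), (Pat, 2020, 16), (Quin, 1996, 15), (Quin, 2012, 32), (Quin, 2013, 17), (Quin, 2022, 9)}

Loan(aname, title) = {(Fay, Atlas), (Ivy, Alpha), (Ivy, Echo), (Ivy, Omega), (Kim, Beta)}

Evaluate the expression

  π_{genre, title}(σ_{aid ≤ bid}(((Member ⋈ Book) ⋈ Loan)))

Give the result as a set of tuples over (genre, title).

{(cs, Alpha), (cs, Echo), (cs, Omega), (p1, Atlas), (rd, Atlas), (x3, Beta)}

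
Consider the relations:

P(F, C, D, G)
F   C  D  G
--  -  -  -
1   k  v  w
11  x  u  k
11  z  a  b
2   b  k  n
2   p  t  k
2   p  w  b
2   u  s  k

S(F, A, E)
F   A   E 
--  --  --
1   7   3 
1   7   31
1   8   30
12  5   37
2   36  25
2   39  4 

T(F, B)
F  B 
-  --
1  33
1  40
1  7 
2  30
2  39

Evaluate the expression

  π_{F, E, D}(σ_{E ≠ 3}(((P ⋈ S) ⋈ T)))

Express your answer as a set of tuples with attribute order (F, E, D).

Joining P and S on F yields {(1, k, v, w, 7, 3), (1, k, v, w, 7, 31), (1, k, v, w, 8, 30), (2, b, k, n, 36, 25), (2, b, k, n, 39, 4), (2, p, t, k, 36, 25), (2, p, t, k, 39, 4), (2, p, w, b, 36, 25), (2, p, w, b, 39, 4), (2, u, s, k, 36, 25), (2, u, s, k, 39, 4)}.
Joining (P ⋈ S) and T on F yields {(1, k, v, w, 7, 3, 33), (1, k, v, w, 7, 3, 40), (1, k, v, w, 7, 3, 7), (1, k, v, w, 7, 31, 33), (1, k, v, w, 7, 31, 40), (1, k, v, w, 7, 31, 7), (1, k, v, w, 8, 30, 33), (1, k, v, w, 8, 30, 40), (1, k, v, w, 8, 30, 7), (2, b, k, n, 36, 25, 30), (2, b, k, n, 36, 25, 39), (2, b, k, n, 39, 4, 30), (2, b, k, n, 39, 4, 39), (2, p, t, k, 36, 25, 30), (2, p, t, k, 36, 25, 39), (2, p, t, k, 39, 4, 30), (2, p, t, k, 39, 4, 39), (2, p, w, b, 36, 25, 30), (2, p, w, b, 36, 25, 39), (2, p, w, b, 39, 4, 30), (2, p, w, b, 39, 4, 39), (2, u, s, k, 36, 25, 30), (2, u, s, k, 36, 25, 39), (2, u, s, k, 39, 4, 30), (2, u, s, k, 39, 4, 39)}.
Filtering on E ≠ 3 leaves {(1, k, v, w, 7, 31, 33), (1, k, v, w, 7, 31, 40), (1, k, v, w, 7, 31, 7), (1, k, v, w, 8, 30, 33), (1, k, v, w, 8, 30, 40), (1, k, v, w, 8, 30, 7), (2, b, k, n, 36, 25, 30), (2, b, k, n, 36, 25, 39), (2, b, k, n, 39, 4, 30), (2, b, k, n, 39, 4, 39), (2, p, t, k, 36, 25, 30), (2, p, t, k, 36, 25, 39), (2, p, t, k, 39, 4, 30), (2, p, t, k, 39, 4, 39), (2, p, w, b, 36, 25, 30), (2, p, w, b, 36, 25, 39), (2, p, w, b, 39, 4, 30), (2, p, w, b, 39, 4, 39), (2, u, s, k, 36, 25, 30), (2, u, s, k, 36, 25, 39), (2, u, s, k, 39, 4, 30), (2, u, s, k, 39, 4, 39)}.
Projecting to F, E, D (12 duplicate(s) eliminated): {(1, 30, v), (1, 31, v), (2, 25, k), (2, 25, s), (2, 25, t), (2, 25, w), (2, 4, k), (2, 4, s), (2, 4, t), (2, 4, w)}

{(1, 30, v), (1, 31, v), (2, 25, k), (2, 25, s), (2, 25, t), (2, 25, w), (2, 4, k), (2, 4, s), (2, 4, t), (2, 4, w)}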